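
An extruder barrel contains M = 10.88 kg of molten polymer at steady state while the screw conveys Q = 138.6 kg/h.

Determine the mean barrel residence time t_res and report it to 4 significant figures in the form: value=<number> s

value=282.6 s

Convert throughput: Q = 138.6 kg/h = 138.6/3600 = 0.0385 kg/s
t_res = M / Q_s = 10.88 ÷ 0.0385 = 282.597 s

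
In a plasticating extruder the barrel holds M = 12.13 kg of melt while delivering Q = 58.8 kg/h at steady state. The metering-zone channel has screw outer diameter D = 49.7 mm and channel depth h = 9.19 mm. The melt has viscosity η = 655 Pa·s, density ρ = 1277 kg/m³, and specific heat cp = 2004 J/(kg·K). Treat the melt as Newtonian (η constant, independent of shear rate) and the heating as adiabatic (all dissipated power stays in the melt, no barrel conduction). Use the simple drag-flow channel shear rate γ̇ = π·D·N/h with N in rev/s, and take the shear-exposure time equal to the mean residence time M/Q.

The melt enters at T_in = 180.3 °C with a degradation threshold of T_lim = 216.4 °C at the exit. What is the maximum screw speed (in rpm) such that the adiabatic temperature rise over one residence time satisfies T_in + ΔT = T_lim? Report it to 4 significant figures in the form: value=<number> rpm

value=48.67 rpm

Q_s = Q / 3600 = 58.8 / 3600 = 0.0163333 kg/s
Mean residence time: t_res = M/Q_s = 12.13 kg / 0.0163333 kg/s = 742.653 s
Convert to metres: D = 0.0497 m, h = 0.00919 m
ΔT_a = T_lim − T_in = 216.4 °C − 180.3 °C = 36.1 K
Invert ΔT = ηγ̇²t_res/(ρcp) for γ̇: γ̇_max² = ΔT_a ρ cp / (η t_res) = 36.1·1277·2004 / (655·742.653) = 189.919 s⁻²
Take the square root: γ̇_max = √(189.919) = 13.7811 s⁻¹
N_max = γ̇_max·h / (π·D) = 13.7811 · 0.00919 / (π · 0.0497) = 0.811136 rev/s = 48.6681 rpm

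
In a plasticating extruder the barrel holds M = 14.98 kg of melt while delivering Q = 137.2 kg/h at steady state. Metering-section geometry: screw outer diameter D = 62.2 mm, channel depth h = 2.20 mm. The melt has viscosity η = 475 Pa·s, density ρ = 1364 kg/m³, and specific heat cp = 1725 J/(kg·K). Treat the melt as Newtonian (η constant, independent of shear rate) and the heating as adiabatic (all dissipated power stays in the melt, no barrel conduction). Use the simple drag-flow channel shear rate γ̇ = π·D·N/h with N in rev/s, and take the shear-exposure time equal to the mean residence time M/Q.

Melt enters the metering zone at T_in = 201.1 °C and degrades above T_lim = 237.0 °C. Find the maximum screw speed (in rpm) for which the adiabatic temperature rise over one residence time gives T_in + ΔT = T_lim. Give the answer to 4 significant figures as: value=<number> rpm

value=14.37 rpm

Q_s = Q / 3600 = 137.2 / 3600 = 0.0381111 kg/s
t_res = M / Q_s = 14.98 ÷ 0.0381111 = 393.061 s
Geometry in SI: D = 62.2 mm → 0.0622 m, h = 2.20 mm → 0.0022 m
Allowable rise: ΔT_a = T_lim − T_in = 237.0 − 201.1 = 35.9 K
γ̇_max² = ΔT_a·ρ·cp / (η·t_res) = [35.9 × 1364 × 1725] / [475 × 393.061] = 452.422 s⁻²
Take the square root: γ̇_max = √(452.422) = 21.2702 s⁻¹
N_max = γ̇_max h / (πD) = 21.2702·0.0022/(π·0.0622) = 0.239472 rev/s → ×60 = 14.3683 rpm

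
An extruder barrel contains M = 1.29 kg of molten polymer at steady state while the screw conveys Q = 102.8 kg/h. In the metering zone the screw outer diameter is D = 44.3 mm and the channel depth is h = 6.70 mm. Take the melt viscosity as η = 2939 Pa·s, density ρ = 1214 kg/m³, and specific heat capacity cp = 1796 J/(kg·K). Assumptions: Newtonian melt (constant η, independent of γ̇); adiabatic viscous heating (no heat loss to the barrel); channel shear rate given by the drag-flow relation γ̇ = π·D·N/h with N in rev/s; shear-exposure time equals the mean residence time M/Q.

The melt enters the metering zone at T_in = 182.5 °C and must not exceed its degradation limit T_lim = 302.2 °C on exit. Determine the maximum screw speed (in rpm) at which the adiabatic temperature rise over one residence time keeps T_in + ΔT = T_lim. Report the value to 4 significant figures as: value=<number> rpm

value=128.1 rpm

Throughput in SI: Q_s = 102.8 kg/h ÷ 3600 s/h = 0.0285556 kg/s
Mean residence time: t_res = M/Q_s = 1.29 kg / 0.0285556 kg/s = 45.1751 s
Convert to metres: D = 0.0443 m, h = 0.0067 m
ΔT_a = T_lim − T_in = 302.2 °C − 182.5 °C = 119.7 K
γ̇_max² = ΔT_a·ρ·cp / (η·t_res) = [119.7 × 1214 × 1796] / [2939 × 45.1751] = 1965.71 s⁻²
γ̇_max = sqrt(1965.71) = 44.3364 s⁻¹
Solve γ̇ = πDN/h for N: N_max = γ̇_max·h/(π·D) = 44.3364 × 0.0067 / (π × 0.0443) = 2.13443 rev/s = 128.066 rpm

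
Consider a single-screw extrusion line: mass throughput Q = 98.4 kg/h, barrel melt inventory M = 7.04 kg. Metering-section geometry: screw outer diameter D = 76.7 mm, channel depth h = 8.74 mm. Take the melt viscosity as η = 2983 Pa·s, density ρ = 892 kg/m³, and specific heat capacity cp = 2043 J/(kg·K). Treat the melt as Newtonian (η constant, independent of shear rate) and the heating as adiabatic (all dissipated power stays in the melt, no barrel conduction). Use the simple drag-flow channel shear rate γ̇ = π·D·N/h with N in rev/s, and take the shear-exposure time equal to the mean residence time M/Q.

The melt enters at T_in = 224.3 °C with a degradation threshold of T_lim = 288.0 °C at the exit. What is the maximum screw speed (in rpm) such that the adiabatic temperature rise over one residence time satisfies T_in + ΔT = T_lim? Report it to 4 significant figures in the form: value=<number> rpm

value=26.75 rpm

Convert throughput: Q = 98.4 kg/h = 98.4/3600 = 0.0273333 kg/s
t_res = M / Q_s = 7.04 ÷ 0.0273333 = 257.561 s
Convert to metres: D = 0.0767 m, h = 0.00874 m
ΔT_a = T_lim − T_in = 288.0 °C − 224.3 °C = 63.7 K
Invert ΔT = ηγ̇²t_res/(ρcp) for γ̇: γ̇_max² = ΔT_a ρ cp / (η t_res) = 63.7·892·2043 / (2983·257.561) = 151.091 s⁻²
γ̇_max = √151.091 = 12.2919 s⁻¹
N_max = γ̇_max·h / (π·D) = 12.2919 · 0.00874 / (π · 0.0767) = 0.445847 rev/s = 26.7508 rpm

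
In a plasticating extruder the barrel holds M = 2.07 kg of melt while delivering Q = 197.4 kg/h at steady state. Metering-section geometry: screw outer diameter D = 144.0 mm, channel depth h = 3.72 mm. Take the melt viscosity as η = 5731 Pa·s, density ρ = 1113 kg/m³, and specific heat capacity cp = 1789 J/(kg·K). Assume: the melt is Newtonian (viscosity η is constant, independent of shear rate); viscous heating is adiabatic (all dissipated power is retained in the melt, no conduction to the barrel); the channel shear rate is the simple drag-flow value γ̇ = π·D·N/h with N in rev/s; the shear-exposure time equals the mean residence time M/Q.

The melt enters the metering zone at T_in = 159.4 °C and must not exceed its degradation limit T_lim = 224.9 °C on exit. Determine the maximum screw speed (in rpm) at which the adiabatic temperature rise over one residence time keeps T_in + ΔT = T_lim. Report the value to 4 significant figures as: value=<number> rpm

value=12.11 rpm

Throughput in SI: Q_s = 197.4 kg/h ÷ 3600 s/h = 0.0548333 kg/s
Mean residence time: t_res = M/Q_s = 2.07 kg / 0.0548333 kg/s = 37.7508 s
Convert to metres: D = 0.144 m, h = 0.00372 m
Allowable rise: ΔT_a = T_lim − T_in = 224.9 − 159.4 = 65.5 K
γ̇_max² = ΔT_a·ρ·cp / (η·t_res) = [65.5 × 1113 × 1789] / [5731 × 37.7508] = 602.824 s⁻²
Take the square root: γ̇_max = √(602.824) = 24.5525 s⁻¹
N_max = γ̇_max h / (πD) = 24.5525·0.00372/(π·0.144) = 0.201895 rev/s → ×60 = 12.1137 rpm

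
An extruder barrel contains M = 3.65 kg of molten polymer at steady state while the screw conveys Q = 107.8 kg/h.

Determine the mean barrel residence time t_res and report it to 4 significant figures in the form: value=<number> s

Throughput in SI: Q_s = 107.8 kg/h ÷ 3600 s/h = 0.0299444 kg/s
Mean residence time: t_res = M/Q_s = 3.65 kg / 0.0299444 kg/s = 121.892 s

value=121.9 s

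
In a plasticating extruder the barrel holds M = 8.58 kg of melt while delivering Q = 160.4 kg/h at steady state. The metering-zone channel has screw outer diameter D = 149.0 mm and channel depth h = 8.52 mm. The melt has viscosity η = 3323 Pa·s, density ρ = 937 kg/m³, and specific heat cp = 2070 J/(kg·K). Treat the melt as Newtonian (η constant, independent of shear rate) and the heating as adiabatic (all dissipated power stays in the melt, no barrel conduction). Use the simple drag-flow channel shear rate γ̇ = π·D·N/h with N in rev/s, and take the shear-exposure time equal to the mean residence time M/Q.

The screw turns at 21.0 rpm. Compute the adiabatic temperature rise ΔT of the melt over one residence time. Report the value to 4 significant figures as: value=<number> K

Q_s = Q / 3600 = 160.4 / 3600 = 0.0445556 kg/s
t_res = M / Q_s = 8.58 ÷ 0.0445556 = 192.569 s
D = 149.0 mm = 0.149 m;  h = 8.52 mm = 0.00852 m;  N = 21.0 rpm / 60 = 0.35 rev/s
γ̇ = π D N / h = (π)(0.149)(0.35) / 0.00852 = 19.2293 s⁻¹
Adiabatic rise: ΔT = η γ̇² t_res / (ρ cp) = 3323·(19.2293)²·192.569 / (937·2070) = 121.993 K

value=122.0 K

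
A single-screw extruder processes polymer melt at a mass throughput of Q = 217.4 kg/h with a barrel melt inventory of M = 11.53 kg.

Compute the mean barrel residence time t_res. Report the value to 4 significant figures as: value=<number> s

value=190.9 s

Q_s = Q / 3600 = 217.4 / 3600 = 0.0603889 kg/s
t_res = M / Q_s = 11.53 / 0.0603889 = 190.929 s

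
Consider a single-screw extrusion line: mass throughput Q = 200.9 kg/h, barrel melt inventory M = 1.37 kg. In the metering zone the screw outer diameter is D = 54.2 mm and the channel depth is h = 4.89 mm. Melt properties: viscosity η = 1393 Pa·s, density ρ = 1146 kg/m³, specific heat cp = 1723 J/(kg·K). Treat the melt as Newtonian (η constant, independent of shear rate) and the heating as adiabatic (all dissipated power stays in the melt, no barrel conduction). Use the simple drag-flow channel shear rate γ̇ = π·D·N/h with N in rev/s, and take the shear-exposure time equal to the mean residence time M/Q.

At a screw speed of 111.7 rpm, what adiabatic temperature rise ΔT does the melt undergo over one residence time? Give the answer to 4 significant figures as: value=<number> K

Q_s = Q / 3600 = 200.9 / 3600 = 0.0558056 kg/s
t_res = M / Q_s = 1.37 / 0.0558056 = 24.5495 s
Geometry in metres: D = 54.2 mm → 0.0542 m, h = 4.89 mm → 0.00489 m; screw speed N = 111.7 rpm = 1.86167 rev/s
γ̇ = π·D·N / h = π · 0.0542 · 1.86167 / 0.00489 = 64.825 s⁻¹
Adiabatic rise: ΔT = η γ̇² t_res / (ρ cp) = 1393·(64.825)²·24.5495 / (1146·1723) = 72.7795 K

value=72.78 K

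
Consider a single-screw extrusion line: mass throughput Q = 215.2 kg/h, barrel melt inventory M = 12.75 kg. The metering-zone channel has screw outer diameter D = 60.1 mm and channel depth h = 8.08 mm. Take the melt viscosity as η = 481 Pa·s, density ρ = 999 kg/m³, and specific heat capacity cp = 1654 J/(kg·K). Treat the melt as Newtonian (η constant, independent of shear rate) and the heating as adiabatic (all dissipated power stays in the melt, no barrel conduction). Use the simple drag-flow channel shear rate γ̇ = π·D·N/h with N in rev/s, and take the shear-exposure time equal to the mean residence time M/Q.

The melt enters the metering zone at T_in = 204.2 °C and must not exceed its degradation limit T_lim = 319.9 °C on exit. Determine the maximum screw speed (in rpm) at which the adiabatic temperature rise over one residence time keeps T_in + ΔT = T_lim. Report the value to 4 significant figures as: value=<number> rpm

Throughput in SI: Q_s = 215.2 kg/h ÷ 3600 s/h = 0.0597778 kg/s
t_res = M / Q_s = 12.75 ÷ 0.0597778 = 213.29 s
Convert to metres: D = 0.0601 m, h = 0.00808 m
Allowable rise: ΔT_a = T_lim − T_in = 319.9 − 204.2 = 115.7 K
γ̇_max² = ΔT_a·ρ·cp / (η·t_res) = [115.7 × 999 × 1654] / [481 × 213.29] = 1863.45 s⁻²
γ̇_max = sqrt(1863.45) = 43.1678 s⁻¹
N_max = γ̇_max·h / (π·D) = 43.1678 · 0.00808 / (π · 0.0601) = 1.84734 rev/s = 110.84 rpm

value=110.8 rpm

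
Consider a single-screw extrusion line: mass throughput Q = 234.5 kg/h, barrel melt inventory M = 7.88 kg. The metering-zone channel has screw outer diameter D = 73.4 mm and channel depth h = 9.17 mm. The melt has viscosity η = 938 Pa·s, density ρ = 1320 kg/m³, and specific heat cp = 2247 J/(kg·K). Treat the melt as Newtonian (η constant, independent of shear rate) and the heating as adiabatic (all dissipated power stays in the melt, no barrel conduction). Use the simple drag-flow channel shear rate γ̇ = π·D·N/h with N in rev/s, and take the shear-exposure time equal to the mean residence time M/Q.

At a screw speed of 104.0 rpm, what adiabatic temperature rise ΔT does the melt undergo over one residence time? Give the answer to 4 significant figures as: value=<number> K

Q_s = Q / 3600 = 234.5 / 3600 = 0.0651389 kg/s
Mean residence time: t_res = M/Q_s = 7.88 kg / 0.0651389 kg/s = 120.972 s
Convert to SI: D = 0.0734 m, h = 0.00917 m, N = 104.0/60 = 1.73333 rev/s
Shear rate: γ̇ = πDN/h = π·0.0734·1.73333/0.00917 = 43.5872 s⁻¹
Adiabatic rise: ΔT = η γ̇² t_res / (ρ cp) = 938·(43.5872)²·120.972 / (1320·2247) = 72.6824 K

value=72.68 K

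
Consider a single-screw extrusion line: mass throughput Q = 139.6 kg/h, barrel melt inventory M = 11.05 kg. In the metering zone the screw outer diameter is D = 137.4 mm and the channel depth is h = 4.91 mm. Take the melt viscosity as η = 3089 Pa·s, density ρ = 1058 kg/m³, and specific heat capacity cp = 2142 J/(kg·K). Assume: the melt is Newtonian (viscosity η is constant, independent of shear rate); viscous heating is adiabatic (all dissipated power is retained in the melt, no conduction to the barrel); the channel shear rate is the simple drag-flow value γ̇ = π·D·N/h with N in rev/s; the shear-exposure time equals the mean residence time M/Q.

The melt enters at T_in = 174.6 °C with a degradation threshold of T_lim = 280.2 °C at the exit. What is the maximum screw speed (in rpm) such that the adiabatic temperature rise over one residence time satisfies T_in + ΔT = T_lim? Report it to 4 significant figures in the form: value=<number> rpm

value=11.25 rpm

Q_s = Q / 3600 = 139.6 / 3600 = 0.0387778 kg/s
t_res = M / Q_s = 11.05 ÷ 0.0387778 = 284.957 s
Convert to metres: D = 0.1374 m, h = 0.00491 m
ΔT_a = T_lim − T_in = 280.2 °C − 174.6 °C = 105.6 K
Invert ΔT = ηγ̇²t_res/(ρcp) for γ̇: γ̇_max² = ΔT_a ρ cp / (η t_res) = 105.6·1058·2142 / (3089·284.957) = 271.877 s⁻²
γ̇_max = √271.877 = 16.4887 s⁻¹
Solve γ̇ = πDN/h for N: N_max = γ̇_max·h/(π·D) = 16.4887 × 0.00491 / (π × 0.1374) = 0.187556 rev/s = 11.2534 rpm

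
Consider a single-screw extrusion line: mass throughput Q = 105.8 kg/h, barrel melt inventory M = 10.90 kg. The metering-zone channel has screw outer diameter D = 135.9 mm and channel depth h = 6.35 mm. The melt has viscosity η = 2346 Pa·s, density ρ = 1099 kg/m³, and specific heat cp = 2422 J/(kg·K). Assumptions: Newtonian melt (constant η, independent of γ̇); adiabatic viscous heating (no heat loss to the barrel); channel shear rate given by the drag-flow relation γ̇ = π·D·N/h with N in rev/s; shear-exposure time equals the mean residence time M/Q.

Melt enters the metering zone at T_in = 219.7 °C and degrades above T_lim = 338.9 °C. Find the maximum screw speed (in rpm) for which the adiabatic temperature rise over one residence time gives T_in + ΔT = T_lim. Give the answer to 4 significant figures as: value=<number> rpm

Convert throughput: Q = 105.8 kg/h = 105.8/3600 = 0.0293889 kg/s
t_res = M / Q_s = 10.90 / 0.0293889 = 370.888 s
Geometry in SI: D = 135.9 mm → 0.1359 m, h = 6.35 mm → 0.00635 m
ΔT_a = T_lim − T_in = 338.9 − 219.7 = 119.2 K
γ̇_max² = ΔT_a·ρ·cp / (η·t_res) = [119.2 × 1099 × 2422] / [2346 × 370.888] = 364.65 s⁻²
Take the square root: γ̇_max = √(364.65) = 19.0958 s⁻¹
Solve γ̇ = πDN/h for N: N_max = γ̇_max·h/(π·D) = 19.0958 × 0.00635 / (π × 0.1359) = 0.284016 rev/s = 17.041 rpm

value=17.04 rpm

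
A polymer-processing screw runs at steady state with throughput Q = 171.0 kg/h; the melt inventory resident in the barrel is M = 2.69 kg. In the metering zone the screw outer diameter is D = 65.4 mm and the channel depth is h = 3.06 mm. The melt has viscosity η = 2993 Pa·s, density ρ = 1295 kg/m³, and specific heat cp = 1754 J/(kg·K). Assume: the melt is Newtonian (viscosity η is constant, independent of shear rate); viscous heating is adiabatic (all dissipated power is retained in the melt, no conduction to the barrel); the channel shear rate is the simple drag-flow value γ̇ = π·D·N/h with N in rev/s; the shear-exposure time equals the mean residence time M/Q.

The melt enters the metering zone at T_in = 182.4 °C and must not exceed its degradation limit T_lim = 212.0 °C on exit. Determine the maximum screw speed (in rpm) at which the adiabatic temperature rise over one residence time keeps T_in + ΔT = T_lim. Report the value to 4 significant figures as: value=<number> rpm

Throughput in SI: Q_s = 171.0 kg/h ÷ 3600 s/h = 0.0475 kg/s
Mean residence time: t_res = M/Q_s = 2.69 kg / 0.0475 kg/s = 56.6316 s
Geometry in SI: D = 65.4 mm → 0.0654 m, h = 3.06 mm → 0.00306 m
ΔT_a = T_lim − T_in = 212.0 − 182.4 = 29.6 K
γ̇_max² = ΔT_a·ρ·cp / (η·t_res) = [29.6 × 1295 × 1754] / [2993 × 56.6316] = 396.667 s⁻²
Take the square root: γ̇_max = √(396.667) = 19.9165 s⁻¹
Solve γ̇ = πDN/h for N: N_max = γ̇_max·h/(π·D) = 19.9165 × 0.00306 / (π × 0.0654) = 0.296624 rev/s = 17.7975 rpm

value=17.80 rpm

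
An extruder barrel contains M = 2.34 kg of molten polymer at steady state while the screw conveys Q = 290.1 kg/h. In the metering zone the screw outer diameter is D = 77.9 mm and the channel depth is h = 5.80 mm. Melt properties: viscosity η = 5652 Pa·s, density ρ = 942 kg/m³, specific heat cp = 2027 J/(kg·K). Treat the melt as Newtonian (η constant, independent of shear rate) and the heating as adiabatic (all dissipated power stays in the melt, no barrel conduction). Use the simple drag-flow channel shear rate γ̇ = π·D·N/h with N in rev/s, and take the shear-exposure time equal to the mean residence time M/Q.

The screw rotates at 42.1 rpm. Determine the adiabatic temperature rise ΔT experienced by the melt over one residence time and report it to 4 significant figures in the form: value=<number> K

Throughput in SI: Q_s = 290.1 kg/h ÷ 3600 s/h = 0.0805833 kg/s
Mean residence time: t_res = M/Q_s = 2.34 kg / 0.0805833 kg/s = 29.0383 s
Geometry in metres: D = 77.9 mm → 0.0779 m, h = 5.80 mm → 0.0058 m; screw speed N = 42.1 rpm = 0.701667 rev/s
γ̇ = π D N / h = (π)(0.0779)(0.701667) / 0.0058 = 29.6067 s⁻¹
ΔT = η·γ̇²·t_res/(ρ·cp) = [5652 × 29.6067² × 29.0383] / [942 × 2027] = 75.344 K

value=75.34 K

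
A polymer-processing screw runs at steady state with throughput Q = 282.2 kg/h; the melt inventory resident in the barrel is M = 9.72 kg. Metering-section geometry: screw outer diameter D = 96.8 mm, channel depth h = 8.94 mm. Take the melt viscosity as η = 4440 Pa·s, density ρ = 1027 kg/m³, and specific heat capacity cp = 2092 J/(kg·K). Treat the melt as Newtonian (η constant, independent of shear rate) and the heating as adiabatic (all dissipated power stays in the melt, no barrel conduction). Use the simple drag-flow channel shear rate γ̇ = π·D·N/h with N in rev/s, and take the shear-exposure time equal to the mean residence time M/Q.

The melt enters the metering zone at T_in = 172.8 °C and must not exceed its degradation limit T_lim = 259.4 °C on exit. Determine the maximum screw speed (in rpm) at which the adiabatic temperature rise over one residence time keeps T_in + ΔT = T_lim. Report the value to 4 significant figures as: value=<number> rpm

Convert throughput: Q = 282.2 kg/h = 282.2/3600 = 0.0783889 kg/s
t_res = M / Q_s = 9.72 / 0.0783889 = 123.997 s
D = 96.8 mm = 0.0968 m;  h = 8.94 mm = 0.00894 m
ΔT_a = T_lim − T_in = 259.4 − 172.8 = 86.6 K
γ̇_max² = ΔT_a·ρ·cp / (η·t_res) = [86.6 × 1027 × 2092] / [4440 × 123.997] = 337.952 s⁻²
γ̇_max = sqrt(337.952) = 18.3835 s⁻¹
N_max = γ̇_max·h / (π·D) = 18.3835 · 0.00894 / (π · 0.0968) = 0.540431 rev/s = 32.4258 rpm

value=32.43 rpm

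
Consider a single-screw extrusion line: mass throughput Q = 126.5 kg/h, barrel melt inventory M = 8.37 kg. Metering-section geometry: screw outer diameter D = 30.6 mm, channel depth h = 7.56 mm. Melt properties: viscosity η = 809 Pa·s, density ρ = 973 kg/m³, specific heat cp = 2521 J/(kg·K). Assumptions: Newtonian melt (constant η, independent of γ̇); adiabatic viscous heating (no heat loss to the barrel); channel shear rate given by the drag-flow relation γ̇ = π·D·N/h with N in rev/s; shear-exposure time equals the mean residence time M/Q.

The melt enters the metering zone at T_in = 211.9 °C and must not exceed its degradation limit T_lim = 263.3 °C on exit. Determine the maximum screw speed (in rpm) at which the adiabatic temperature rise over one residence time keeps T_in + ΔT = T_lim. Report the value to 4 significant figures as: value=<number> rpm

Convert throughput: Q = 126.5 kg/h = 126.5/3600 = 0.0351389 kg/s
Mean residence time: t_res = M/Q_s = 8.37 kg / 0.0351389 kg/s = 238.198 s
Geometry in SI: D = 30.6 mm → 0.0306 m, h = 7.56 mm → 0.00756 m
ΔT_a = T_lim − T_in = 263.3 °C − 211.9 °C = 51.4 K
γ̇_max² = ΔT_a·ρ·cp/(η·t_res) = 51.4·973·2521/(809·238.198) = 654.279 s⁻²
γ̇_max = sqrt(654.279) = 25.5789 s⁻¹
N_max = γ̇_max·h / (π·D) = 25.5789 · 0.00756 / (π · 0.0306) = 2.01156 rev/s = 120.693 rpm

value=120.7 rpm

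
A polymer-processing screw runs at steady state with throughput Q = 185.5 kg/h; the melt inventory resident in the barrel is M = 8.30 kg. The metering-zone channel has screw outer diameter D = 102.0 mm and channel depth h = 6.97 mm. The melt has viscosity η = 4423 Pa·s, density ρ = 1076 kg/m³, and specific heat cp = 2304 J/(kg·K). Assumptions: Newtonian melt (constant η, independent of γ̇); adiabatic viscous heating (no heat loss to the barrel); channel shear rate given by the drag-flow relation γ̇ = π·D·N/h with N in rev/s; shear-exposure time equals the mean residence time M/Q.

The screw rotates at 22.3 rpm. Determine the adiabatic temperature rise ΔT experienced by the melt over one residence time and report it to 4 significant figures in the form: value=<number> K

value=83.91 K

Convert throughput: Q = 185.5 kg/h = 185.5/3600 = 0.0515278 kg/s
t_res = M / Q_s = 8.30 / 0.0515278 = 161.078 s
D = 102.0 mm = 0.102 m;  h = 6.97 mm = 0.00697 m;  N = 22.3 rpm / 60 = 0.371667 rev/s
γ̇ = π D N / h = (π)(0.102)(0.371667) / 0.00697 = 17.0872 s⁻¹
ΔT = η·γ̇²·t_res / (ρ·cp) = 4423 · (17.0872)² · 161.078 / (1076 · 2304) = 83.9075 K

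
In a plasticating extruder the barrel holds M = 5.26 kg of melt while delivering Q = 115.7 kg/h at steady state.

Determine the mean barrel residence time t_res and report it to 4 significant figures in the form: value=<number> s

value=163.7 s

Convert throughput: Q = 115.7 kg/h = 115.7/3600 = 0.0321389 kg/s
t_res = M / Q_s = 5.26 ÷ 0.0321389 = 163.665 s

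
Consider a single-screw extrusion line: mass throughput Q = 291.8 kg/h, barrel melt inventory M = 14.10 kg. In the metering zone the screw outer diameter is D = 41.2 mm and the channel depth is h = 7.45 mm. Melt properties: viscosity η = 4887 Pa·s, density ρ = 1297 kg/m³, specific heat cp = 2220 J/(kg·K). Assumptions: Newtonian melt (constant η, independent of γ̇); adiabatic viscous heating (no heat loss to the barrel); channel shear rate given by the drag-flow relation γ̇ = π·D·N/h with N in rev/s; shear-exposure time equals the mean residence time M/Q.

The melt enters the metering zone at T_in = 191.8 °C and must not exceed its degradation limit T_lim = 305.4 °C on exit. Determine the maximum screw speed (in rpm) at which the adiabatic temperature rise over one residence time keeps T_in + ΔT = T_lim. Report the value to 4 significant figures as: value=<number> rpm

Q_s = Q / 3600 = 291.8 / 3600 = 0.0810556 kg/s
t_res = M / Q_s = 14.10 ÷ 0.0810556 = 173.955 s
Convert to metres: D = 0.0412 m, h = 0.00745 m
ΔT_a = T_lim − T_in = 305.4 °C − 191.8 °C = 113.6 K
γ̇_max² = ΔT_a·ρ·cp/(η·t_res) = 113.6·1297·2220/(4887·173.955) = 384.762 s⁻²
Take the square root: γ̇_max = √(384.762) = 19.6154 s⁻¹
Solve γ̇ = πDN/h for N: N_max = γ̇_max·h/(π·D) = 19.6154 × 0.00745 / (π × 0.0412) = 1.12903 rev/s = 67.7418 rpm

value=67.74 rpm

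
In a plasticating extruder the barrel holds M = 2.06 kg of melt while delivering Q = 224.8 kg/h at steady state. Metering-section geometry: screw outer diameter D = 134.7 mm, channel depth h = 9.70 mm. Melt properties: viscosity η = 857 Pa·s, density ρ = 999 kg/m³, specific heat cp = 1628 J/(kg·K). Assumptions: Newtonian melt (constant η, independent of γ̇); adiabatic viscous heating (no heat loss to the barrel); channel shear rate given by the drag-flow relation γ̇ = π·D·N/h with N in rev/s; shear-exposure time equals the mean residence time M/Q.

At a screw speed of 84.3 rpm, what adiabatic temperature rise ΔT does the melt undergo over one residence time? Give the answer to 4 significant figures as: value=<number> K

Q_s = Q / 3600 = 224.8 / 3600 = 0.0624444 kg/s
Mean residence time: t_res = M/Q_s = 2.06 kg / 0.0624444 kg/s = 32.9893 s
D = 134.7 mm = 0.1347 m;  h = 9.70 mm = 0.0097 m;  N = 84.3 rpm / 60 = 1.405 rev/s
Shear rate: γ̇ = πDN/h = π·0.1347·1.405/0.0097 = 61.2946 s⁻¹
Adiabatic rise: ΔT = η γ̇² t_res / (ρ cp) = 857·(61.2946)²·32.9893 / (999·1628) = 65.3098 K

value=65.31 K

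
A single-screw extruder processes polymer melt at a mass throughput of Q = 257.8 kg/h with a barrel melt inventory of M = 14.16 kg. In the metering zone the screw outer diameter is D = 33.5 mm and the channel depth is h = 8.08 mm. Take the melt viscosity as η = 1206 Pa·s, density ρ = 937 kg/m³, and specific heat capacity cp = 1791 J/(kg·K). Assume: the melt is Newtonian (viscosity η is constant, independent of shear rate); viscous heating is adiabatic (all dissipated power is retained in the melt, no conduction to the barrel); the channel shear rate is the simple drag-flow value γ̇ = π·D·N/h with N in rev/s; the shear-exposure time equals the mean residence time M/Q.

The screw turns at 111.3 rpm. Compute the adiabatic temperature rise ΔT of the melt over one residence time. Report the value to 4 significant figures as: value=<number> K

Throughput in SI: Q_s = 257.8 kg/h ÷ 3600 s/h = 0.0716111 kg/s
Mean residence time: t_res = M/Q_s = 14.16 kg / 0.0716111 kg/s = 197.735 s
Geometry in metres: D = 33.5 mm → 0.0335 m, h = 8.08 mm → 0.00808 m; screw speed N = 111.3 rpm = 1.855 rev/s
Shear rate: γ̇ = πDN/h = π·0.0335·1.855/0.00808 = 24.1617 s⁻¹
ΔT = η·γ̇²·t_res/(ρ·cp) = [1206 × 24.1617² × 197.735] / [937 × 1791] = 82.9563 K

value=82.96 K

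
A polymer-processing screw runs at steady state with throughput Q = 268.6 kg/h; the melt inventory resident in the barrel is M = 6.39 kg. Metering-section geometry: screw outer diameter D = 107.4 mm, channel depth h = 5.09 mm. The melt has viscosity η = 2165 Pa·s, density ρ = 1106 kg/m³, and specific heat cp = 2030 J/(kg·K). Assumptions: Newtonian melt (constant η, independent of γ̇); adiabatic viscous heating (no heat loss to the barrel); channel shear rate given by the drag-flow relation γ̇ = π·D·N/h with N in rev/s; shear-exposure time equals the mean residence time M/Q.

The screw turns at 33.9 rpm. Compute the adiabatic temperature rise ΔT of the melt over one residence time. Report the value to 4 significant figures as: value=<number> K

Throughput in SI: Q_s = 268.6 kg/h ÷ 3600 s/h = 0.0746111 kg/s
t_res = M / Q_s = 6.39 / 0.0746111 = 85.6441 s
Geometry in metres: D = 107.4 mm → 0.1074 m, h = 5.09 mm → 0.00509 m; screw speed N = 33.9 rpm = 0.565 rev/s
γ̇ = π D N / h = (π)(0.1074)(0.565) / 0.00509 = 37.4528 s⁻¹
ΔT = η·γ̇²·t_res / (ρ·cp) = 2165 · (37.4528)² · 85.6441 / (1106 · 2030) = 115.844 K

value=115.8 K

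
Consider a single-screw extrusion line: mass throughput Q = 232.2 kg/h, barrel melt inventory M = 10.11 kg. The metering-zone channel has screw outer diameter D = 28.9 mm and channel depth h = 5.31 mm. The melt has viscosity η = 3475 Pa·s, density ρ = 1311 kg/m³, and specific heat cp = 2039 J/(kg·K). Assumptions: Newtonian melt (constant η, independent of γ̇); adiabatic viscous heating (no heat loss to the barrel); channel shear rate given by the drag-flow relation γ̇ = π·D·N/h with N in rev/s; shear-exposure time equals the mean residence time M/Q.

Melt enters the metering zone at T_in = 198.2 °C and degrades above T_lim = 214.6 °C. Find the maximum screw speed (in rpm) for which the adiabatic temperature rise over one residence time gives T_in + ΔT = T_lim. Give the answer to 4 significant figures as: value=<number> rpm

value=31.48 rpm

Throughput in SI: Q_s = 232.2 kg/h ÷ 3600 s/h = 0.0645 kg/s
Mean residence time: t_res = M/Q_s = 10.11 kg / 0.0645 kg/s = 156.744 s
Convert to metres: D = 0.0289 m, h = 0.00531 m
ΔT_a = T_lim − T_in = 214.6 − 198.2 = 16.4 K
Invert ΔT = ηγ̇²t_res/(ρcp) for γ̇: γ̇_max² = ΔT_a ρ cp / (η t_res) = 16.4·1311·2039 / (3475·156.744) = 80.4855 s⁻²
Take the square root: γ̇_max = √(80.4855) = 8.97137 s⁻¹
N_max = γ̇_max h / (πD) = 8.97137·0.00531/(π·0.0289) = 0.524693 rev/s → ×60 = 31.4816 rpm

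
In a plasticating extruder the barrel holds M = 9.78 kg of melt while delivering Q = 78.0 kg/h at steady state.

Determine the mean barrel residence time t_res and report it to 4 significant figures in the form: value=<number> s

value=451.4 s

Throughput in SI: Q_s = 78.0 kg/h ÷ 3600 s/h = 0.0216667 kg/s
Mean residence time: t_res = M/Q_s = 9.78 kg / 0.0216667 kg/s = 451.385 s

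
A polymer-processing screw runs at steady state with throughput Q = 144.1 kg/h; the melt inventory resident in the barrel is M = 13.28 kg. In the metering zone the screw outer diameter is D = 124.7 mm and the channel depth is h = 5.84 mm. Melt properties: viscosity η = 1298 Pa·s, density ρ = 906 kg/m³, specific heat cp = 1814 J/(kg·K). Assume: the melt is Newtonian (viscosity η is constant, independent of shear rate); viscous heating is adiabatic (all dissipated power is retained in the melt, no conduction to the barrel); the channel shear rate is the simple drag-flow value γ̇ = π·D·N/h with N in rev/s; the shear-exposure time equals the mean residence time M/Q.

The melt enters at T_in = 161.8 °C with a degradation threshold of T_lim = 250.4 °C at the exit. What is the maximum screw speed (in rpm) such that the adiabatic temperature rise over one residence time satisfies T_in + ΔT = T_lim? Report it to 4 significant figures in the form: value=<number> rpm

value=16.45 rpm

Throughput in SI: Q_s = 144.1 kg/h ÷ 3600 s/h = 0.0400278 kg/s
t_res = M / Q_s = 13.28 ÷ 0.0400278 = 331.77 s
Geometry in SI: D = 124.7 mm → 0.1247 m, h = 5.84 mm → 0.00584 m
ΔT_a = T_lim − T_in = 250.4 °C − 161.8 °C = 88.6 K
Invert ΔT = ηγ̇²t_res/(ρcp) for γ̇: γ̇_max² = ΔT_a ρ cp / (η t_res) = 88.6·906·1814 / (1298·331.77) = 338.133 s⁻²
Take the square root: γ̇_max = √(338.133) = 18.3884 s⁻¹
N_max = γ̇_max·h / (π·D) = 18.3884 · 0.00584 / (π · 0.1247) = 0.27412 rev/s = 16.4472 rpm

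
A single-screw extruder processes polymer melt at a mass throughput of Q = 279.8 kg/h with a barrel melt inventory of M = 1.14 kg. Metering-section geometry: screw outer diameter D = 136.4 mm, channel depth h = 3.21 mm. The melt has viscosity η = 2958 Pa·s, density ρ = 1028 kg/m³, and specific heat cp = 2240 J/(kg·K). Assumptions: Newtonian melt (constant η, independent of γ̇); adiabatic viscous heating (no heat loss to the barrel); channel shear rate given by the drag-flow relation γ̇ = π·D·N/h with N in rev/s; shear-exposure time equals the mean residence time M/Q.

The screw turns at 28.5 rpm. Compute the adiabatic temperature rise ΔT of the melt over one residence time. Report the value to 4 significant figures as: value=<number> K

Q_s = Q / 3600 = 279.8 / 3600 = 0.0777222 kg/s
t_res = M / Q_s = 1.14 / 0.0777222 = 14.6676 s
Convert to SI: D = 0.1364 m, h = 0.00321 m, N = 28.5/60 = 0.475 rev/s
γ̇ = π D N / h = (π)(0.1364)(0.475) / 0.00321 = 63.4093 s⁻¹
ΔT = η·γ̇²·t_res/(ρ·cp) = [2958 × 63.4093² × 14.6676] / [1028 × 2240] = 75.7569 K

value=75.76 K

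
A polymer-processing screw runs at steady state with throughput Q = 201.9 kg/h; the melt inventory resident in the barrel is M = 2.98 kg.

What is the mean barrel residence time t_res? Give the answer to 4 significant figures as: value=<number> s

value=53.14 s

Q_s = Q / 3600 = 201.9 / 3600 = 0.0560833 kg/s
t_res = M / Q_s = 2.98 ÷ 0.0560833 = 53.1352 s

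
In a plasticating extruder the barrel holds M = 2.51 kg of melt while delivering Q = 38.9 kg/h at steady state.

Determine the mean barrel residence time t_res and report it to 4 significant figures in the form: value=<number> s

value=232.3 s

Throughput in SI: Q_s = 38.9 kg/h ÷ 3600 s/h = 0.0108056 kg/s
t_res = M / Q_s = 2.51 / 0.0108056 = 232.288 s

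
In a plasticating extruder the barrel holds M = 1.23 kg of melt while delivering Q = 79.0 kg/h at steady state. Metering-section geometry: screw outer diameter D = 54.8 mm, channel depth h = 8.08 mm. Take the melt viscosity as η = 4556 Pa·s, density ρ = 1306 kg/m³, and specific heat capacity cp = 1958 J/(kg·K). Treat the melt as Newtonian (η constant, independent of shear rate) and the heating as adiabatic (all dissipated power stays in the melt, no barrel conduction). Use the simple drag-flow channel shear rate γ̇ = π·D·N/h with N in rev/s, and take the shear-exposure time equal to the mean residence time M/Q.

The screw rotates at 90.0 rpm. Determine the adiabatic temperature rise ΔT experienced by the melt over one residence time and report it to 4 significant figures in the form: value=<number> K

Throughput in SI: Q_s = 79.0 kg/h ÷ 3600 s/h = 0.0219444 kg/s
Mean residence time: t_res = M/Q_s = 1.23 kg / 0.0219444 kg/s = 56.0506 s
Geometry in metres: D = 54.8 mm → 0.0548 m, h = 8.08 mm → 0.00808 m; screw speed N = 90.0 rpm = 1.5 rev/s
γ̇ = π D N / h = (π)(0.0548)(1.5) / 0.00808 = 31.9603 s⁻¹
ΔT = η·γ̇²·t_res/(ρ·cp) = [4556 × 31.9603² × 56.0506] / [1306 × 1958] = 102.007 K

value=102.0 K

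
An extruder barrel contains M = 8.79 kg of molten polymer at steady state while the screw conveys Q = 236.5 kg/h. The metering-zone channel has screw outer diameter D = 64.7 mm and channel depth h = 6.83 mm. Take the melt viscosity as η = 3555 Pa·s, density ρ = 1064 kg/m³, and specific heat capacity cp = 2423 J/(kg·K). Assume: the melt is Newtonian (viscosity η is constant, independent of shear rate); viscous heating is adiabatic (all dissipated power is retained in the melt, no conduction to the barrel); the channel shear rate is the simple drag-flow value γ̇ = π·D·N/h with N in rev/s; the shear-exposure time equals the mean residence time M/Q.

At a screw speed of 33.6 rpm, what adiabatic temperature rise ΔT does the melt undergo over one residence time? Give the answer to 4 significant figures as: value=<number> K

Q_s = Q / 3600 = 236.5 / 3600 = 0.0656944 kg/s
t_res = M / Q_s = 8.79 ÷ 0.0656944 = 133.801 s
D = 64.7 mm = 0.0647 m;  h = 6.83 mm = 0.00683 m;  N = 33.6 rpm / 60 = 0.56 rev/s
Shear rate: γ̇ = πDN/h = π·0.0647·0.56/0.00683 = 16.6656 s⁻¹
ΔT = η·γ̇²·t_res/(ρ·cp) = [3555 × 16.6656² × 133.801] / [1064 × 2423] = 51.2446 K

value=51.24 K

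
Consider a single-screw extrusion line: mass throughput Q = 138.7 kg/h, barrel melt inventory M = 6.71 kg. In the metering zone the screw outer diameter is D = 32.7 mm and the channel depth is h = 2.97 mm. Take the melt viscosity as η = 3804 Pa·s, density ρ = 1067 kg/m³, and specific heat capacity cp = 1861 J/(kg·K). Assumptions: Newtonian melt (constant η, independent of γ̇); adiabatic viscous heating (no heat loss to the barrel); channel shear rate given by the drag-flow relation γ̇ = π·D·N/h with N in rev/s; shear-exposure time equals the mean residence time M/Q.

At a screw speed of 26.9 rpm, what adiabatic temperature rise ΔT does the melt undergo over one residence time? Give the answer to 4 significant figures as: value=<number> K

value=80.23 K

Q_s = Q / 3600 = 138.7 / 3600 = 0.0385278 kg/s
t_res = M / Q_s = 6.71 ÷ 0.0385278 = 174.16 s
D = 32.7 mm = 0.0327 m;  h = 2.97 mm = 0.00297 m;  N = 26.9 rpm / 60 = 0.448333 rev/s
Shear rate: γ̇ = πDN/h = π·0.0327·0.448333/0.00297 = 15.5075 s⁻¹
Adiabatic rise: ΔT = η γ̇² t_res / (ρ cp) = 3804·(15.5075)²·174.16 / (1067·1861) = 80.2348 K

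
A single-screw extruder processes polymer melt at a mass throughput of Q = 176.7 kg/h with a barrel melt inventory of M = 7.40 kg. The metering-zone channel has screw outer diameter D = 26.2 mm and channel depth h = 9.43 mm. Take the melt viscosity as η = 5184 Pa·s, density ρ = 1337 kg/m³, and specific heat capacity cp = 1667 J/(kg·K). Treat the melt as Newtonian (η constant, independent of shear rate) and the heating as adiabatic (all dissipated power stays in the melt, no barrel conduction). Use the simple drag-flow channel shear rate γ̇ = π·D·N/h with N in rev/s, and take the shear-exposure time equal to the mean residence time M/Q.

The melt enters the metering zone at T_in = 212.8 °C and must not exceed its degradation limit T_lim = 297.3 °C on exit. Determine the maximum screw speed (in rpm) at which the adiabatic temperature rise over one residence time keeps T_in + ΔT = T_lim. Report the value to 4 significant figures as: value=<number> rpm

Throughput in SI: Q_s = 176.7 kg/h ÷ 3600 s/h = 0.0490833 kg/s
t_res = M / Q_s = 7.40 / 0.0490833 = 150.764 s
D = 26.2 mm = 0.0262 m;  h = 9.43 mm = 0.00943 m
Allowable rise: ΔT_a = T_lim − T_in = 297.3 − 212.8 = 84.5 K
γ̇_max² = ΔT_a·ρ·cp / (η·t_res) = [84.5 × 1337 × 1667] / [5184 × 150.764] = 240.969 s⁻²
γ̇_max = √240.969 = 15.5232 s⁻¹
Solve γ̇ = πDN/h for N: N_max = γ̇_max·h/(π·D) = 15.5232 × 0.00943 / (π × 0.0262) = 1.77845 rev/s = 106.707 rpm

value=106.7 rpm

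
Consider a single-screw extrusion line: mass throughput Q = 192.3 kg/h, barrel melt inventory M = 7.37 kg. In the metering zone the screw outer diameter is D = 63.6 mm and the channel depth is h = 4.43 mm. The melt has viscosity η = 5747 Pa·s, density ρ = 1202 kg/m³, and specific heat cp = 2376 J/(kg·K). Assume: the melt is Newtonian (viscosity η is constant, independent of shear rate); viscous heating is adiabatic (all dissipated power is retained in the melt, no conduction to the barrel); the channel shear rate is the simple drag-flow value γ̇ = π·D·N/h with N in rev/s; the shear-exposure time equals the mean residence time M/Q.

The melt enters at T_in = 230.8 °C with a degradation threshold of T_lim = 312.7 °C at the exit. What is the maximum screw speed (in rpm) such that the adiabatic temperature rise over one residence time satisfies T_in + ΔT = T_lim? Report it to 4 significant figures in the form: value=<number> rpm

Throughput in SI: Q_s = 192.3 kg/h ÷ 3600 s/h = 0.0534167 kg/s
t_res = M / Q_s = 7.37 / 0.0534167 = 137.972 s
Convert to metres: D = 0.0636 m, h = 0.00443 m
ΔT_a = T_lim − T_in = 312.7 °C − 230.8 °C = 81.9 K
Invert ΔT = ηγ̇²t_res/(ρcp) for γ̇: γ̇_max² = ΔT_a ρ cp / (η t_res) = 81.9·1202·2376 / (5747·137.972) = 294.987 s⁻²
γ̇_max = sqrt(294.987) = 17.1752 s⁻¹
Solve γ̇ = πDN/h for N: N_max = γ̇_max·h/(π·D) = 17.1752 × 0.00443 / (π × 0.0636) = 0.380801 rev/s = 22.8481 rpm

value=22.85 rpm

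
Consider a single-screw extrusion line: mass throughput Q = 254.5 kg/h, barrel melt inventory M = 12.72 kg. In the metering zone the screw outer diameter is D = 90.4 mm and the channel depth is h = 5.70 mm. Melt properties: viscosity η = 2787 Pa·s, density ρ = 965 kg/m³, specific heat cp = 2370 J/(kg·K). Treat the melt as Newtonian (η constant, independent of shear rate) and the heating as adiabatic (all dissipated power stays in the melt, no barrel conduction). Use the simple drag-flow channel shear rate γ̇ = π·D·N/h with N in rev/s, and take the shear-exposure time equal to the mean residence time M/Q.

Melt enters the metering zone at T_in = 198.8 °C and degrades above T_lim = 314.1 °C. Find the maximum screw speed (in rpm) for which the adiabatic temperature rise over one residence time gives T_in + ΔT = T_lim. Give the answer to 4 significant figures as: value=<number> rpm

value=27.61 rpm

Convert throughput: Q = 254.5 kg/h = 254.5/3600 = 0.0706944 kg/s
t_res = M / Q_s = 12.72 ÷ 0.0706944 = 179.929 s
D = 90.4 mm = 0.0904 m;  h = 5.70 mm = 0.0057 m
ΔT_a = T_lim − T_in = 314.1 °C − 198.8 °C = 115.3 K
Invert ΔT = ηγ̇²t_res/(ρcp) for γ̇: γ̇_max² = ΔT_a ρ cp / (η t_res) = 115.3·965·2370 / (2787·179.929) = 525.855 s⁻²
Take the square root: γ̇_max = √(525.855) = 22.9315 s⁻¹
N_max = γ̇_max h / (πD) = 22.9315·0.0057/(π·0.0904) = 0.460246 rev/s → ×60 = 27.6147 rpm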